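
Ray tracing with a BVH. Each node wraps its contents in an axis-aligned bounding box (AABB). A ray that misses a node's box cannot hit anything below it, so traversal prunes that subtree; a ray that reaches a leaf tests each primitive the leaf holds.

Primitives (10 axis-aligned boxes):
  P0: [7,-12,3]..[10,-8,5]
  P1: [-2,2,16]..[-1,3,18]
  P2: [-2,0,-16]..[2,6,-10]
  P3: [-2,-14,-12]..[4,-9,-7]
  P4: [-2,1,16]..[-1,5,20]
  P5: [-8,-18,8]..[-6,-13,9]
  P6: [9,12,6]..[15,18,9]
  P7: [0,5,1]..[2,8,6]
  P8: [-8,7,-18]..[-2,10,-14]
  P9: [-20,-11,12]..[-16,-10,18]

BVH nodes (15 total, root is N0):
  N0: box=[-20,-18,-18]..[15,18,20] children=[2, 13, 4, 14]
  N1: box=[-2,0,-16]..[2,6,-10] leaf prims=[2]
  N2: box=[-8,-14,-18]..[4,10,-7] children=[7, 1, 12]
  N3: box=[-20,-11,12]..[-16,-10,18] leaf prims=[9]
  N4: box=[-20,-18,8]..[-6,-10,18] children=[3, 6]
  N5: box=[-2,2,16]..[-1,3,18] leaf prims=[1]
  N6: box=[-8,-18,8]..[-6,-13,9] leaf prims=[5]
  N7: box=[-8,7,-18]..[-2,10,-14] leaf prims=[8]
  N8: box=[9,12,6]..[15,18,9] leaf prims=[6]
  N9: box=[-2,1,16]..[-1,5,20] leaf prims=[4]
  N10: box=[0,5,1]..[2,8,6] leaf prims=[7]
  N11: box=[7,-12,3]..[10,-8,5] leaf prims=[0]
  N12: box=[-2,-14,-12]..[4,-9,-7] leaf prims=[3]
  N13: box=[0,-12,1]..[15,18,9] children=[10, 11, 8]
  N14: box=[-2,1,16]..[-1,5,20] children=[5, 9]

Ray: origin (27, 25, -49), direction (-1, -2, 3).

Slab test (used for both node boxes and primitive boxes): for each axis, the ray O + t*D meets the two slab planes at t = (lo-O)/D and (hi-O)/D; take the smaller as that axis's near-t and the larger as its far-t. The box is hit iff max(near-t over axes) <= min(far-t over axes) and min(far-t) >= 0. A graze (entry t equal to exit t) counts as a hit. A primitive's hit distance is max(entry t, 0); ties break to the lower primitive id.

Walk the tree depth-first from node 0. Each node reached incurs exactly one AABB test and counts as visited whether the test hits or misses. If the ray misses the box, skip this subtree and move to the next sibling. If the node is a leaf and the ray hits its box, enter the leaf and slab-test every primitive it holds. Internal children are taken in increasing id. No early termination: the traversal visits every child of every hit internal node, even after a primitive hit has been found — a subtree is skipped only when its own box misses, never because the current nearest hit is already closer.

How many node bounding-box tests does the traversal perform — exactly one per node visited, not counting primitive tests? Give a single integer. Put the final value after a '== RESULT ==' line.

Walk:
N0 x:[12,47] y:[7/2,43/2] z:[31/3,23] -> hit [12,43/2], descend [2, 4, 13, 14]
  N2 x:[23,35] y:[15/2,39/2] z:[31/3,14] -> miss, prune
  N4 x:[33,47] y:[35/2,43/2] z:[19,67/3] -> miss, prune
  N13 x:[12,27] y:[7/2,37/2] z:[50/3,58/3] -> hit [50/3,37/2], descend [8, 10, 11]
    N8 x:[12,18] y:[7/2,13/2] z:[55/3,58/3] -> miss, prune
    N10 x:[25,27] y:[17/2,10] z:[50/3,55/3] -> miss, prune
    N11 x:[17,20] y:[33/2,37/2] z:[52/3,18] -> hit [52/3,18] leaf, test {P0@t=52/3}
  N14 x:[28,29] y:[10,12] z:[65/3,23] -> miss, prune

8 AABB tests over nodes [0, 2, 4, 13, 8, 10, 11, 14]; 1 leaf entered; closest P0.

== RESULT ==
8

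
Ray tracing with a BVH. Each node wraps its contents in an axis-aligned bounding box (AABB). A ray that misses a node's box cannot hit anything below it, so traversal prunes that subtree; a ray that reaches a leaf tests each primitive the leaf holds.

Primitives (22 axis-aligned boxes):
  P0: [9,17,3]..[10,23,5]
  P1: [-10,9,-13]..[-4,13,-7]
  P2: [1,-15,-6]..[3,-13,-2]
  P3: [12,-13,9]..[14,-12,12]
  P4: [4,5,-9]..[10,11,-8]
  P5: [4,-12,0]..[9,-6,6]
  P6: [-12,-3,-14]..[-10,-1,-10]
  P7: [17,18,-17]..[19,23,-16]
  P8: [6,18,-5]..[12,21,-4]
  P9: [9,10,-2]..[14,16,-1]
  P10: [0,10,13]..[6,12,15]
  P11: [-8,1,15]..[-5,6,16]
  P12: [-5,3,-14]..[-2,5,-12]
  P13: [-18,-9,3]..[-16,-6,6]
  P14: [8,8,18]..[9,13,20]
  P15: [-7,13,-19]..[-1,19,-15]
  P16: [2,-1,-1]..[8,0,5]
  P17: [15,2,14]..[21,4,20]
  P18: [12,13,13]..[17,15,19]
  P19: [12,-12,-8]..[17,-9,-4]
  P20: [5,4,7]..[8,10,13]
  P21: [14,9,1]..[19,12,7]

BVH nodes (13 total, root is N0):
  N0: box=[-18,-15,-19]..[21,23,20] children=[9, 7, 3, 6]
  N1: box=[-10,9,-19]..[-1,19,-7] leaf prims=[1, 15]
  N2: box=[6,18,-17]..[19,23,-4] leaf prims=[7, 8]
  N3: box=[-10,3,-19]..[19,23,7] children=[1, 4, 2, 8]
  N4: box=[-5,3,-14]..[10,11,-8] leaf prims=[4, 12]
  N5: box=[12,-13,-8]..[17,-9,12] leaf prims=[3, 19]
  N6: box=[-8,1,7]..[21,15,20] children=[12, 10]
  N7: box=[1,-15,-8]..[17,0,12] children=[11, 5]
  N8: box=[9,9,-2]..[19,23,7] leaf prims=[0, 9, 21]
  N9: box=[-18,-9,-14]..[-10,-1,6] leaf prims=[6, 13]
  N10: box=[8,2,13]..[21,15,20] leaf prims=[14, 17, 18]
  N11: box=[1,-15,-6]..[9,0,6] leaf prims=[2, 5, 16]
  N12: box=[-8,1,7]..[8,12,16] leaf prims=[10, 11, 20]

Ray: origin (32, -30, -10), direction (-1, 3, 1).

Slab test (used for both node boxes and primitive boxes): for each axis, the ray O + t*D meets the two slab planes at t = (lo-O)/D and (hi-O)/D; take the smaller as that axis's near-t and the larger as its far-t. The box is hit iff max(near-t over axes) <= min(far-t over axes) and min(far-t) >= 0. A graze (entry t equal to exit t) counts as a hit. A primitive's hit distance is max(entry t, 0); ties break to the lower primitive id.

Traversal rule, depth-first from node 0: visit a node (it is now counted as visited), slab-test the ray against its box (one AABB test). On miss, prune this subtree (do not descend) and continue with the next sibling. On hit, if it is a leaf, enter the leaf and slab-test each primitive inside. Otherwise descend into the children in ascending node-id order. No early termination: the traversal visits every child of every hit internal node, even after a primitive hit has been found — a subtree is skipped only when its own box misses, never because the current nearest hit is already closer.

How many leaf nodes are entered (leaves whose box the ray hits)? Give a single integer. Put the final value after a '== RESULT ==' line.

Traverse from the root:
N0 x:[11,50] y:[5,53/3] z:[-9,30] -> hit [11,53/3], descend [3, 6, 7, 9]
  N3 x:[13,42] y:[11,53/3] z:[-9,17] -> hit [13,17], descend [1, 2, 4, 8]
    N1 x:[33,42] y:[13,49/3] z:[-9,3] -> miss, prune
    N2 x:[13,26] y:[16,53/3] z:[-7,6] -> miss, prune
    N4 x:[22,37] y:[11,41/3] z:[-4,2] -> miss, prune
    N8 x:[13,23] y:[13,53/3] z:[8,17] -> hit [13,17] leaf, test {P0(miss), P9(miss), P21@t=13}
  N6 x:[11,40] y:[31/3,15] z:[17,30] -> miss, prune
  N7 x:[15,31] y:[5,10] z:[2,22] -> miss, prune
  N9 x:[42,50] y:[7,29/3] z:[-4,16] -> miss, prune

Summary -> nodes [0, 3, 1, 2, 4, 8, 6, 7, 9]; box-tests=9; leaf-entries=1; first=P21

== RESULT ==
1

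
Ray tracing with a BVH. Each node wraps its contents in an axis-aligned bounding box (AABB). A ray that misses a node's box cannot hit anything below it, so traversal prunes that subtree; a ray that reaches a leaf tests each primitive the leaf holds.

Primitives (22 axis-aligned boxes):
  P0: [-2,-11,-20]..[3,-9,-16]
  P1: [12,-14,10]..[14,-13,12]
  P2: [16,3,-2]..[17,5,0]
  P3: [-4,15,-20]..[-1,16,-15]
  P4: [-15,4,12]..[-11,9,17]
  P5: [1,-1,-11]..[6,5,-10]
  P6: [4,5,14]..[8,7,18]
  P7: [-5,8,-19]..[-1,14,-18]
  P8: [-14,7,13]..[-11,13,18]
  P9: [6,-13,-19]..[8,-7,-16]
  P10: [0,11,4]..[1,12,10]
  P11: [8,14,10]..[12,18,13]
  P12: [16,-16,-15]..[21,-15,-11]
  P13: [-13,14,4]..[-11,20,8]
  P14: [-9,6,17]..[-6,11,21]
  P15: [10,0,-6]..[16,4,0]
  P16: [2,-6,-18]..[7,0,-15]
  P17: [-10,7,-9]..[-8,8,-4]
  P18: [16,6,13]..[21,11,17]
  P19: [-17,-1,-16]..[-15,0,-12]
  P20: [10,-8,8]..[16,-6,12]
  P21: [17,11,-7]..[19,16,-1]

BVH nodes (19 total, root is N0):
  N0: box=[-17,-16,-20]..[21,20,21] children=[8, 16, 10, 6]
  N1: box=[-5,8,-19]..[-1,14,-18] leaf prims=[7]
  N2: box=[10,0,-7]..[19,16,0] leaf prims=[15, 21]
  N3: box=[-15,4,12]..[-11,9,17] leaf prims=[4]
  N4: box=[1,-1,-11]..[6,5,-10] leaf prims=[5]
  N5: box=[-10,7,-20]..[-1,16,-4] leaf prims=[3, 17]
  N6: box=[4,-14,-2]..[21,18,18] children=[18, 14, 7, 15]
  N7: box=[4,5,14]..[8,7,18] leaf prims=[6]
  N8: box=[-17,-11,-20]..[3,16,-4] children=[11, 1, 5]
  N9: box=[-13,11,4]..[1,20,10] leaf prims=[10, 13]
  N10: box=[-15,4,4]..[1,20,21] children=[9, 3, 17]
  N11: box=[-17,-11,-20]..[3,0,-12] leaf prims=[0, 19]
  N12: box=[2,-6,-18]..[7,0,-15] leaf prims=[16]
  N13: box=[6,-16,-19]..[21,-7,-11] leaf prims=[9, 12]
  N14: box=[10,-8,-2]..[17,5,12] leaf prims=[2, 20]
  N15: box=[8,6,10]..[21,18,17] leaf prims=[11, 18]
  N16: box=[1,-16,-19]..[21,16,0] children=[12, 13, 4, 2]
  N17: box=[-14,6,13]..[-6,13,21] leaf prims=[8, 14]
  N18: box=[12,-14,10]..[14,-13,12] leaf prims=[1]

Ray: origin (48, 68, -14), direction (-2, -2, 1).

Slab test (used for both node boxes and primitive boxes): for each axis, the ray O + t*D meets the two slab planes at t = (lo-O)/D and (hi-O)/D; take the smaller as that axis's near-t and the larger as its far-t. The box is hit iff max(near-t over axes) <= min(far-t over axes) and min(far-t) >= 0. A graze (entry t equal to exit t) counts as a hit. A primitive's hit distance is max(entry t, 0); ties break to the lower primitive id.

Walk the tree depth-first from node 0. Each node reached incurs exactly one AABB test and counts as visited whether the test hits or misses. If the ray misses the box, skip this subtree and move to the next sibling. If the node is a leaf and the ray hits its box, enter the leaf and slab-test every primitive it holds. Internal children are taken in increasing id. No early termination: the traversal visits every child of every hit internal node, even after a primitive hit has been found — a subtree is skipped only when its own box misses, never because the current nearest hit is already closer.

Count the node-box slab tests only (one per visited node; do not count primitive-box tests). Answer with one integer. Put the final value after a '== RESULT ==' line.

Walk:
N0 x:[27/2,65/2] y:[24,42] z:[-6,35] -> hit [24,65/2], descend [6, 8, 10, 16]
  N6 x:[27/2,22] y:[25,41] z:[12,32] -> miss, prune
  N8 x:[45/2,65/2] y:[26,79/2] z:[-6,10] -> miss, prune
  N10 x:[47/2,63/2] y:[24,32] z:[18,35] -> hit [24,63/2], descend [3, 9, 17]
    N3 x:[59/2,63/2] y:[59/2,32] z:[26,31] -> hit [59/2,31] leaf, test {P4@t=59/2}
    N9 x:[47/2,61/2] y:[24,57/2] z:[18,24] -> hit [24,24] leaf, test {P10(miss), P13(miss)}
    N17 x:[27,31] y:[55/2,31] z:[27,35] -> hit [55/2,31] leaf, test {P8@t=59/2, P14(miss)}
  N16 x:[27/2,47/2] y:[26,42] z:[-5,14] -> miss, prune

8 AABB tests over nodes [0, 6, 8, 10, 3, 9, 17, 16]; 3 leaves entered; closest P4.

== RESULT ==
8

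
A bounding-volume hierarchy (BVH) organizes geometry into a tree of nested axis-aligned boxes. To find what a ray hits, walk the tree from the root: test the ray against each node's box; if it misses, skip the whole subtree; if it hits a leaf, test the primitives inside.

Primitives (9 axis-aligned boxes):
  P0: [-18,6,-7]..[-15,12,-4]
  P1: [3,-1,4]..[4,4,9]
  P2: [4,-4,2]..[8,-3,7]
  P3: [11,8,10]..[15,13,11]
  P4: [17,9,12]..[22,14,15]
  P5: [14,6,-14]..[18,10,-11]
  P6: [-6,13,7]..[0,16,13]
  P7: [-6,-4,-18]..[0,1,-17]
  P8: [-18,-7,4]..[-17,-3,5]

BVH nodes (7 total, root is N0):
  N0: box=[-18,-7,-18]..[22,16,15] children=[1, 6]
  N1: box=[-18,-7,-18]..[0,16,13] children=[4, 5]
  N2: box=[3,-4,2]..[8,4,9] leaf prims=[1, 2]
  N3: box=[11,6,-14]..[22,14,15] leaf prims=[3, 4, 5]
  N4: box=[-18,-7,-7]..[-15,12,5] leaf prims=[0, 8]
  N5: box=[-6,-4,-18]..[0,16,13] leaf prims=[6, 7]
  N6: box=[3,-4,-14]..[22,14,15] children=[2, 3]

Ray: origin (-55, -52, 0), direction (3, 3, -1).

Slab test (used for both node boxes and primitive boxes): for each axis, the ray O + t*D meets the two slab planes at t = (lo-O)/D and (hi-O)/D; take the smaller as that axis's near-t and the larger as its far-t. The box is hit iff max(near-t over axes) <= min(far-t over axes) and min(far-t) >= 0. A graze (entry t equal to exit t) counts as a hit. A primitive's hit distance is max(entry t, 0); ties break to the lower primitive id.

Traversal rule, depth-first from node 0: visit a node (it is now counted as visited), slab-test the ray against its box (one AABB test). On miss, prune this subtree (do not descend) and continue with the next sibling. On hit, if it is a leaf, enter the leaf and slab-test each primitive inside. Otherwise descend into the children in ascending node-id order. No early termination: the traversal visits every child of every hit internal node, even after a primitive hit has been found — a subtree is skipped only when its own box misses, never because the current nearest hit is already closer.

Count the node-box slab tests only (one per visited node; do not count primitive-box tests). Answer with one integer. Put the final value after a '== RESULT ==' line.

Walk:
N0 x:[37/3,77/3] y:[15,68/3] z:[-15,18] -> hit [15,18], descend [1, 6]
  N1 x:[37/3,55/3] y:[15,68/3] z:[-13,18] -> hit [15,18], descend [4, 5]
    N4 x:[37/3,40/3] y:[15,64/3] z:[-5,7] -> miss, prune
    N5 x:[49/3,55/3] y:[16,68/3] z:[-13,18] -> hit [49/3,18] leaf, test {P6(miss), P7@t=17}
  N6 x:[58/3,77/3] y:[16,22] z:[-15,14] -> miss, prune

Summary -> nodes [0, 1, 4, 5, 6]; box-tests=5; leaf-entries=1; first=P7

== RESULT ==
5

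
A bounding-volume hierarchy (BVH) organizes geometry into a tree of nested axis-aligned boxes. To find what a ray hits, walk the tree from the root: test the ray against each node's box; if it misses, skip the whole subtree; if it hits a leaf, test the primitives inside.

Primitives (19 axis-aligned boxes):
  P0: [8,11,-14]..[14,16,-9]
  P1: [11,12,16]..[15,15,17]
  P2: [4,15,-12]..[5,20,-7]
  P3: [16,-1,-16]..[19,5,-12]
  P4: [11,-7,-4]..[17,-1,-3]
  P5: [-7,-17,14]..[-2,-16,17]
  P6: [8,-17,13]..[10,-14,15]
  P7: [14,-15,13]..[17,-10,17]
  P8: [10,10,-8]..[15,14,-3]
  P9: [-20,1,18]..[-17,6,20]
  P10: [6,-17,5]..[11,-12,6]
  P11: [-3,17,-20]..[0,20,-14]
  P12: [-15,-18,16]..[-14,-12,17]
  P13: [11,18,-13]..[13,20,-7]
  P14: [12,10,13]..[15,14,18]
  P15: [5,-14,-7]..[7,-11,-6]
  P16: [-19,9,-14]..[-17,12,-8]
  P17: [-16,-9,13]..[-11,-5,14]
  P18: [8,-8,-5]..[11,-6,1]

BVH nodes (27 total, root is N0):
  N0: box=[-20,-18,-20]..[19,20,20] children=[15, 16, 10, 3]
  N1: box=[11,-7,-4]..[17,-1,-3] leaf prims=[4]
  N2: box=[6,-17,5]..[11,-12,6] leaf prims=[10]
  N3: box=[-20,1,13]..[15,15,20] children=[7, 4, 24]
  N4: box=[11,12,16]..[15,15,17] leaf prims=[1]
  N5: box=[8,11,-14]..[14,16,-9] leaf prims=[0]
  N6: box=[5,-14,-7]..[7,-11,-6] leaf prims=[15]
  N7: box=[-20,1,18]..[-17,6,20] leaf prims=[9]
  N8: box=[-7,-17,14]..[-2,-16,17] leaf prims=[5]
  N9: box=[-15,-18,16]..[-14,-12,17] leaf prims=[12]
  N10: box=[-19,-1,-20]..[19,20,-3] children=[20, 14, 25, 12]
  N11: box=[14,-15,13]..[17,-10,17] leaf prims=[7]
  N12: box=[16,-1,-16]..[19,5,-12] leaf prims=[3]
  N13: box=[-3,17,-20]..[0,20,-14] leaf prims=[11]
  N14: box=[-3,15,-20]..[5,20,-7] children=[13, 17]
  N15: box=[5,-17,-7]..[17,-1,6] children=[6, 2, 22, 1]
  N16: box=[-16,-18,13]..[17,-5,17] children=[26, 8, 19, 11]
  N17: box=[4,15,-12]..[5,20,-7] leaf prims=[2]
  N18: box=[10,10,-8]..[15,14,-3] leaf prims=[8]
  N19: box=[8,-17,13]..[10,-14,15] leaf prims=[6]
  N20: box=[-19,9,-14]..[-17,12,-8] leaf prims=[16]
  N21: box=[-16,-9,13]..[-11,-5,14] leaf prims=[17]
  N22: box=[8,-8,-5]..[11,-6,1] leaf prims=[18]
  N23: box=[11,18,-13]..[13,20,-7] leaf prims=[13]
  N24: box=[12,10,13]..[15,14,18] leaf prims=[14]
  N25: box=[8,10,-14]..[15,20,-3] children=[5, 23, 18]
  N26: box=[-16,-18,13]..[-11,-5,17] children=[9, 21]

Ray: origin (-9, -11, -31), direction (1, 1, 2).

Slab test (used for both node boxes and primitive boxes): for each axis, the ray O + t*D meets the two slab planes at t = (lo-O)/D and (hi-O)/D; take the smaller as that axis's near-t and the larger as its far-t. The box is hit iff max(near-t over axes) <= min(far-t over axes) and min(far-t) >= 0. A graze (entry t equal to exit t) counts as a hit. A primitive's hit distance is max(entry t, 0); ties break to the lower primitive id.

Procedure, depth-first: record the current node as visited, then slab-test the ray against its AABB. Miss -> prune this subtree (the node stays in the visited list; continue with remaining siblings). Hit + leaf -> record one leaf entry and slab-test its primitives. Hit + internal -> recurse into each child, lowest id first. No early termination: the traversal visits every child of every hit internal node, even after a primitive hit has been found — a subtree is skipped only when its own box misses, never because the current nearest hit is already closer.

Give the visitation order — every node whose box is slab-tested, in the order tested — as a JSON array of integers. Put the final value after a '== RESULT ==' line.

Walk:
N0 x:[-11,28] y:[-7,31] z:[11/2,51/2] -> hit [11/2,51/2], descend [3, 10, 15, 16]
  N3 x:[-11,24] y:[12,26] z:[22,51/2] -> hit [22,24], descend [4, 7, 24]
    N4 x:[20,24] y:[23,26] z:[47/2,24] -> hit [47/2,24] leaf, test {P1@t=47/2}
    N7 x:[-11,-8] y:[12,17] z:[49/2,51/2] -> miss, prune
    N24 x:[21,24] y:[21,25] z:[22,49/2] -> hit [22,24] leaf, test {P14@t=22}
  N10 x:[-10,28] y:[10,31] z:[11/2,14] -> hit [10,14], descend [12, 14, 20, 25]
    N12 x:[25,28] y:[10,16] z:[15/2,19/2] -> miss, prune
    N14 x:[6,14] y:[26,31] z:[11/2,12] -> miss, prune
    N20 x:[-10,-8] y:[20,23] z:[17/2,23/2] -> miss, prune
    N25 x:[17,24] y:[21,31] z:[17/2,14] -> miss, prune
  N15 x:[14,26] y:[-6,10] z:[12,37/2] -> miss, prune
  N16 x:[-7,26] y:[-7,6] z:[22,24] -> miss, prune

order=[0, 3, 4, 7, 24, 10, 12, 14, 20, 25, 15, 16]  |boxes|=12  |leaves|=2  hit=P14

== RESULT ==
[0, 3, 4, 7, 24, 10, 12, 14, 20, 25, 15, 16]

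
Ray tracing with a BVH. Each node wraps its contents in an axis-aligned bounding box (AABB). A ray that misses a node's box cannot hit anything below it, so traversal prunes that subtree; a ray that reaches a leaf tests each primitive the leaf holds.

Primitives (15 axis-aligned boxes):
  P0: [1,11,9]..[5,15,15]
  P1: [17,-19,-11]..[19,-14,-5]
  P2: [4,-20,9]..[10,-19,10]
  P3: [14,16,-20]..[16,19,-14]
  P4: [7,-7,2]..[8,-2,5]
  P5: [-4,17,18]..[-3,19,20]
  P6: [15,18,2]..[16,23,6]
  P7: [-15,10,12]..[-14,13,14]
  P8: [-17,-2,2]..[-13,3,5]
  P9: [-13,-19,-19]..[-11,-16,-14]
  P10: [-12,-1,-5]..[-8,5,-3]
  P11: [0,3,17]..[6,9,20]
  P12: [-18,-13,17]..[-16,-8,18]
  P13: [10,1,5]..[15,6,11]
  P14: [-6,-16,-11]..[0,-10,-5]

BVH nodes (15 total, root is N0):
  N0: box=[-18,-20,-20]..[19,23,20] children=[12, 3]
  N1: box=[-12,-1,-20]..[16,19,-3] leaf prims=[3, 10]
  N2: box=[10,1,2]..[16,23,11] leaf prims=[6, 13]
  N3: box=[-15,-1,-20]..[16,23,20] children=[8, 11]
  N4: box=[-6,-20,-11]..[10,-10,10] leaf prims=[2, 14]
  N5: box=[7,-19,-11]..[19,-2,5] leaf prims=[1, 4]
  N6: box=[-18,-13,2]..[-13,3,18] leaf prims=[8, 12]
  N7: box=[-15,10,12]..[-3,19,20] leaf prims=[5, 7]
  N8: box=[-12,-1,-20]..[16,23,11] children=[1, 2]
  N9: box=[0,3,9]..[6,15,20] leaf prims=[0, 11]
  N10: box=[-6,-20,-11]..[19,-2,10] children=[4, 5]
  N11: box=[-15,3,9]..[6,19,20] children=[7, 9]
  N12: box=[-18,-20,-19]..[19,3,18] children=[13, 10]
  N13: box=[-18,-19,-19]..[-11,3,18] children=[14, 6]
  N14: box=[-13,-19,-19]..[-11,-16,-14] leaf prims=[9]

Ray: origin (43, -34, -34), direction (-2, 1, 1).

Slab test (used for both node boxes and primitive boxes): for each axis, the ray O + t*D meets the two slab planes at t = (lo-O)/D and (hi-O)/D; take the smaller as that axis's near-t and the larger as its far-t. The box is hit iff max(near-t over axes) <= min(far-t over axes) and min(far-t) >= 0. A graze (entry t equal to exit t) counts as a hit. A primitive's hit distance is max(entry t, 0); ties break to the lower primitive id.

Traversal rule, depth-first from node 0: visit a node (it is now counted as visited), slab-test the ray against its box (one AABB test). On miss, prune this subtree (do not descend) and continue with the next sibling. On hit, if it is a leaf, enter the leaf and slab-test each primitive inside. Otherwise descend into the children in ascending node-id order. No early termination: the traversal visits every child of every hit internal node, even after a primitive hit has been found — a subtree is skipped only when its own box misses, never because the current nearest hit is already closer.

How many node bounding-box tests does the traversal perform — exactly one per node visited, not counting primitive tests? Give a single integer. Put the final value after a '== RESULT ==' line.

Walk:
N0 x:[12,61/2] y:[14,57] z:[14,54] -> hit [14,61/2], descend [3, 12]
  N3 x:[27/2,29] y:[33,57] z:[14,54] -> miss, prune
  N12 x:[12,61/2] y:[14,37] z:[15,52] -> hit [15,61/2], descend [10, 13]
    N10 x:[12,49/2] y:[14,32] z:[23,44] -> hit [23,49/2], descend [4, 5]
      N4 x:[33/2,49/2] y:[14,24] z:[23,44] -> hit [23,24] leaf, test {P2(miss), P14@t=23}
      N5 x:[12,18] y:[15,32] z:[23,39] -> miss, prune
    N13 x:[27,61/2] y:[15,37] z:[15,52] -> hit [27,61/2], descend [6, 14]
      N6 x:[28,61/2] y:[21,37] z:[36,52] -> miss, prune
      N14 x:[27,28] y:[15,18] z:[15,20] -> miss, prune

Summary -> nodes [0, 3, 12, 10, 4, 5, 13, 6, 14]; box-tests=9; leaf-entries=1; first=P14

== RESULT ==
9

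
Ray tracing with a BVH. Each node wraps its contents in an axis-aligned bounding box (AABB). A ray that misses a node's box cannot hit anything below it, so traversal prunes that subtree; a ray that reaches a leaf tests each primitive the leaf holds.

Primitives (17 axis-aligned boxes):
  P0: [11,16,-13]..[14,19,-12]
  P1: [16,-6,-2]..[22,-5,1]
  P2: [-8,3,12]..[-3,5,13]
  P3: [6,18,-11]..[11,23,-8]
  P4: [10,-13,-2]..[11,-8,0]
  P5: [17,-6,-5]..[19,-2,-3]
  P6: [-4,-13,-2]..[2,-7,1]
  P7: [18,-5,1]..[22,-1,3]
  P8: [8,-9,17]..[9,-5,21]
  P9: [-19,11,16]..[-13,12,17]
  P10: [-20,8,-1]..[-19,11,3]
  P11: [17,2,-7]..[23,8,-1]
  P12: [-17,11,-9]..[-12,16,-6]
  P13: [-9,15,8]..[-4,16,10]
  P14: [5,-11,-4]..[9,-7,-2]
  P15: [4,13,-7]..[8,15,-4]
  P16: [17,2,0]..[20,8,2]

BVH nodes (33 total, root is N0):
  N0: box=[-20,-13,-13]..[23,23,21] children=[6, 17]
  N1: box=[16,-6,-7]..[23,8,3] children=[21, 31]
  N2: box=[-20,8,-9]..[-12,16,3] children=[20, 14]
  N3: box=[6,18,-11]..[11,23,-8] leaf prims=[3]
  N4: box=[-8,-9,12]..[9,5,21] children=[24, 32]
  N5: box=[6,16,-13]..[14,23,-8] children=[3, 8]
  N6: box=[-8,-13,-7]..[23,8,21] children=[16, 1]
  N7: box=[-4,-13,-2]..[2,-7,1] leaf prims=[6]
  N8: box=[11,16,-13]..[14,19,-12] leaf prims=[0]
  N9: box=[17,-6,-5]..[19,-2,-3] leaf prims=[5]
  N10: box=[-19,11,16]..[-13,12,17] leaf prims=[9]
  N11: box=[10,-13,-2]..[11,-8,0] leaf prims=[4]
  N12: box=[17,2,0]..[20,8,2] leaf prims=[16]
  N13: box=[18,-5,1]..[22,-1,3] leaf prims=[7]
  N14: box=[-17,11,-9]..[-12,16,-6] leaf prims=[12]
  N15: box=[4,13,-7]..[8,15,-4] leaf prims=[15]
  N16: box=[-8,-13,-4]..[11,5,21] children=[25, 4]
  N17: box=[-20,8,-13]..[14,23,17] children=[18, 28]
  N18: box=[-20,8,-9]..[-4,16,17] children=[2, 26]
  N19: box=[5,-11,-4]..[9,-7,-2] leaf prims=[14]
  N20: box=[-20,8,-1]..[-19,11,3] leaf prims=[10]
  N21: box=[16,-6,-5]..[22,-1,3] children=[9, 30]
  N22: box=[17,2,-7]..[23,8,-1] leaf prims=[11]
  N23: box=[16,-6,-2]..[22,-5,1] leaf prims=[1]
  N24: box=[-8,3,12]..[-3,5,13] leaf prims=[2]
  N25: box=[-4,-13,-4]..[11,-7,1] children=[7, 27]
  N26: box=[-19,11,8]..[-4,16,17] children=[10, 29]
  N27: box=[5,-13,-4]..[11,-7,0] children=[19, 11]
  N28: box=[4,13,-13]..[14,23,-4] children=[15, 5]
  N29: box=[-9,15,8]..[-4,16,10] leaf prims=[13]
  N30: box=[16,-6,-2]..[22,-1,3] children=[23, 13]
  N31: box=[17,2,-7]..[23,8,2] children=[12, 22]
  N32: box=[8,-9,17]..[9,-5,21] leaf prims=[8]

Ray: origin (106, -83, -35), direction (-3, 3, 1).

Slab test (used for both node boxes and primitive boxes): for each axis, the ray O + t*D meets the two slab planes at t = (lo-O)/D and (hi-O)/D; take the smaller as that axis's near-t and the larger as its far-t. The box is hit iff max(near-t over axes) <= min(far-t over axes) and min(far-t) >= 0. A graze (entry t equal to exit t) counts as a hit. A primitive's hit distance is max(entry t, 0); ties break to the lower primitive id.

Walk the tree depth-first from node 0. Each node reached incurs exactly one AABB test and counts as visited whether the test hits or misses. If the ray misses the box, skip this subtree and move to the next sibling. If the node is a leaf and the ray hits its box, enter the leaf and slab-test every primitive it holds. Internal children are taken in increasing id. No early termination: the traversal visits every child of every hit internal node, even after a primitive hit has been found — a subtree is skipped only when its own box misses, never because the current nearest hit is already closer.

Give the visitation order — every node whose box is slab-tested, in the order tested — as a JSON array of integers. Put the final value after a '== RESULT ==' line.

Walk:
N0 x:[83/3,42] y:[70/3,106/3] z:[22,56] -> hit [83/3,106/3], descend [6, 17]
  N6 x:[83/3,38] y:[70/3,91/3] z:[28,56] -> hit [28,91/3], descend [1, 16]
    N1 x:[83/3,30] y:[77/3,91/3] z:[28,38] -> hit [28,30], descend [21, 31]
      N21 x:[28,30] y:[77/3,82/3] z:[30,38] -> miss, prune
      N31 x:[83/3,89/3] y:[85/3,91/3] z:[28,37] -> hit [85/3,89/3], descend [12, 22]
        N12 x:[86/3,89/3] y:[85/3,91/3] z:[35,37] -> miss, prune
        N22 x:[83/3,89/3] y:[85/3,91/3] z:[28,34] -> hit [85/3,89/3] leaf, test {P11@t=85/3}
    N16 x:[95/3,38] y:[70/3,88/3] z:[31,56] -> miss, prune
  N17 x:[92/3,42] y:[91/3,106/3] z:[22,52] -> hit [92/3,106/3], descend [18, 28]
    N18 x:[110/3,42] y:[91/3,33] z:[26,52] -> miss, prune
    N28 x:[92/3,34] y:[32,106/3] z:[22,31] -> miss, prune

Summary -> nodes [0, 6, 1, 21, 31, 12, 22, 16, 17, 18, 28]; box-tests=11; leaf-entries=1; first=P11

== RESULT ==
[0, 6, 1, 21, 31, 12, 22, 16, 17, 18, 28]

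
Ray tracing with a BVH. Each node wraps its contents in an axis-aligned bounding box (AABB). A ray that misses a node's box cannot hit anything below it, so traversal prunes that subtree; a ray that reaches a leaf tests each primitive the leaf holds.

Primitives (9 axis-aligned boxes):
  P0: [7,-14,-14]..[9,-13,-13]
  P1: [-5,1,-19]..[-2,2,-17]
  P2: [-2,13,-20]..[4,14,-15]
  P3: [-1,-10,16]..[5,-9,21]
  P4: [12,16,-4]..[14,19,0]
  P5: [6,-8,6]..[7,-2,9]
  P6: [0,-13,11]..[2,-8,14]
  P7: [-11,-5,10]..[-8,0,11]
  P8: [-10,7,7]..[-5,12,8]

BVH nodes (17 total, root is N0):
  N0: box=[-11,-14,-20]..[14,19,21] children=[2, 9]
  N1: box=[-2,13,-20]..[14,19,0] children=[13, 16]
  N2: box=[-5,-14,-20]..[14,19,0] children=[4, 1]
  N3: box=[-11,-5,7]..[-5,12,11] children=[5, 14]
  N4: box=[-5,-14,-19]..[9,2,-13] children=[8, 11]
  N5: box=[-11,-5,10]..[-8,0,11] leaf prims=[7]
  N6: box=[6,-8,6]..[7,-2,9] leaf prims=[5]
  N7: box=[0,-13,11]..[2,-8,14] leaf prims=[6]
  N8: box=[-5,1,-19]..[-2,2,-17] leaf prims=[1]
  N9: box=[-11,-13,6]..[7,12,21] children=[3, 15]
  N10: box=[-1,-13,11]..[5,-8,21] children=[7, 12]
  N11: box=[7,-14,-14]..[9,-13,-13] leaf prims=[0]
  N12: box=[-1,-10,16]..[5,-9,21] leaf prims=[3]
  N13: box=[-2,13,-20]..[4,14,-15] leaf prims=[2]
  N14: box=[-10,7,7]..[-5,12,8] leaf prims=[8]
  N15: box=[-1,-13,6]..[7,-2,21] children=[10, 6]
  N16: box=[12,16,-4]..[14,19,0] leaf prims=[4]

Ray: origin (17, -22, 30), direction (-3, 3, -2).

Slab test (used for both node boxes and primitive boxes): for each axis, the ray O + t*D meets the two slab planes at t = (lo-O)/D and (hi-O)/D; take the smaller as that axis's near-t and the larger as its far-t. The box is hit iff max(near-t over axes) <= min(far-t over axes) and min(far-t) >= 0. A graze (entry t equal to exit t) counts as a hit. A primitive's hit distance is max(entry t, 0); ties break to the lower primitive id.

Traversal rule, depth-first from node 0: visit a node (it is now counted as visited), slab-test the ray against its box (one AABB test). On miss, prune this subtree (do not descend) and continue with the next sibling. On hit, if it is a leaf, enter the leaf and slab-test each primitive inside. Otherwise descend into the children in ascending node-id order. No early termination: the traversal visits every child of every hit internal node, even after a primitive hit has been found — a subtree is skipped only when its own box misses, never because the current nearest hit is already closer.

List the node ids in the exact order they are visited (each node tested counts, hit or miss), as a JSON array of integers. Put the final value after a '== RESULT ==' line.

Traverse from the root:
N0 x:[1,28/3] y:[8/3,41/3] z:[9/2,25] -> hit [9/2,28/3], descend [2, 9]
  N2 x:[1,22/3] y:[8/3,41/3] z:[15,25] -> miss, prune
  N9 x:[10/3,28/3] y:[3,34/3] z:[9/2,12] -> hit [9/2,28/3], descend [3, 15]
    N3 x:[22/3,28/3] y:[17/3,34/3] z:[19/2,23/2] -> miss, prune
    N15 x:[10/3,6] y:[3,20/3] z:[9/2,12] -> hit [9/2,6], descend [6, 10]
      N6 x:[10/3,11/3] y:[14/3,20/3] z:[21/2,12] -> miss, prune
      N10 x:[4,6] y:[3,14/3] z:[9/2,19/2] -> hit [9/2,14/3], descend [7, 12]
        N7 x:[5,17/3] y:[3,14/3] z:[8,19/2] -> miss, prune
        N12 x:[4,6] y:[4,13/3] z:[9/2,7] -> miss, prune

Summary -> nodes [0, 2, 9, 3, 15, 6, 10, 7, 12]; box-tests=9; leaf-entries=0; first=miss

== RESULT ==
[0, 2, 9, 3, 15, 6, 10, 7, 12]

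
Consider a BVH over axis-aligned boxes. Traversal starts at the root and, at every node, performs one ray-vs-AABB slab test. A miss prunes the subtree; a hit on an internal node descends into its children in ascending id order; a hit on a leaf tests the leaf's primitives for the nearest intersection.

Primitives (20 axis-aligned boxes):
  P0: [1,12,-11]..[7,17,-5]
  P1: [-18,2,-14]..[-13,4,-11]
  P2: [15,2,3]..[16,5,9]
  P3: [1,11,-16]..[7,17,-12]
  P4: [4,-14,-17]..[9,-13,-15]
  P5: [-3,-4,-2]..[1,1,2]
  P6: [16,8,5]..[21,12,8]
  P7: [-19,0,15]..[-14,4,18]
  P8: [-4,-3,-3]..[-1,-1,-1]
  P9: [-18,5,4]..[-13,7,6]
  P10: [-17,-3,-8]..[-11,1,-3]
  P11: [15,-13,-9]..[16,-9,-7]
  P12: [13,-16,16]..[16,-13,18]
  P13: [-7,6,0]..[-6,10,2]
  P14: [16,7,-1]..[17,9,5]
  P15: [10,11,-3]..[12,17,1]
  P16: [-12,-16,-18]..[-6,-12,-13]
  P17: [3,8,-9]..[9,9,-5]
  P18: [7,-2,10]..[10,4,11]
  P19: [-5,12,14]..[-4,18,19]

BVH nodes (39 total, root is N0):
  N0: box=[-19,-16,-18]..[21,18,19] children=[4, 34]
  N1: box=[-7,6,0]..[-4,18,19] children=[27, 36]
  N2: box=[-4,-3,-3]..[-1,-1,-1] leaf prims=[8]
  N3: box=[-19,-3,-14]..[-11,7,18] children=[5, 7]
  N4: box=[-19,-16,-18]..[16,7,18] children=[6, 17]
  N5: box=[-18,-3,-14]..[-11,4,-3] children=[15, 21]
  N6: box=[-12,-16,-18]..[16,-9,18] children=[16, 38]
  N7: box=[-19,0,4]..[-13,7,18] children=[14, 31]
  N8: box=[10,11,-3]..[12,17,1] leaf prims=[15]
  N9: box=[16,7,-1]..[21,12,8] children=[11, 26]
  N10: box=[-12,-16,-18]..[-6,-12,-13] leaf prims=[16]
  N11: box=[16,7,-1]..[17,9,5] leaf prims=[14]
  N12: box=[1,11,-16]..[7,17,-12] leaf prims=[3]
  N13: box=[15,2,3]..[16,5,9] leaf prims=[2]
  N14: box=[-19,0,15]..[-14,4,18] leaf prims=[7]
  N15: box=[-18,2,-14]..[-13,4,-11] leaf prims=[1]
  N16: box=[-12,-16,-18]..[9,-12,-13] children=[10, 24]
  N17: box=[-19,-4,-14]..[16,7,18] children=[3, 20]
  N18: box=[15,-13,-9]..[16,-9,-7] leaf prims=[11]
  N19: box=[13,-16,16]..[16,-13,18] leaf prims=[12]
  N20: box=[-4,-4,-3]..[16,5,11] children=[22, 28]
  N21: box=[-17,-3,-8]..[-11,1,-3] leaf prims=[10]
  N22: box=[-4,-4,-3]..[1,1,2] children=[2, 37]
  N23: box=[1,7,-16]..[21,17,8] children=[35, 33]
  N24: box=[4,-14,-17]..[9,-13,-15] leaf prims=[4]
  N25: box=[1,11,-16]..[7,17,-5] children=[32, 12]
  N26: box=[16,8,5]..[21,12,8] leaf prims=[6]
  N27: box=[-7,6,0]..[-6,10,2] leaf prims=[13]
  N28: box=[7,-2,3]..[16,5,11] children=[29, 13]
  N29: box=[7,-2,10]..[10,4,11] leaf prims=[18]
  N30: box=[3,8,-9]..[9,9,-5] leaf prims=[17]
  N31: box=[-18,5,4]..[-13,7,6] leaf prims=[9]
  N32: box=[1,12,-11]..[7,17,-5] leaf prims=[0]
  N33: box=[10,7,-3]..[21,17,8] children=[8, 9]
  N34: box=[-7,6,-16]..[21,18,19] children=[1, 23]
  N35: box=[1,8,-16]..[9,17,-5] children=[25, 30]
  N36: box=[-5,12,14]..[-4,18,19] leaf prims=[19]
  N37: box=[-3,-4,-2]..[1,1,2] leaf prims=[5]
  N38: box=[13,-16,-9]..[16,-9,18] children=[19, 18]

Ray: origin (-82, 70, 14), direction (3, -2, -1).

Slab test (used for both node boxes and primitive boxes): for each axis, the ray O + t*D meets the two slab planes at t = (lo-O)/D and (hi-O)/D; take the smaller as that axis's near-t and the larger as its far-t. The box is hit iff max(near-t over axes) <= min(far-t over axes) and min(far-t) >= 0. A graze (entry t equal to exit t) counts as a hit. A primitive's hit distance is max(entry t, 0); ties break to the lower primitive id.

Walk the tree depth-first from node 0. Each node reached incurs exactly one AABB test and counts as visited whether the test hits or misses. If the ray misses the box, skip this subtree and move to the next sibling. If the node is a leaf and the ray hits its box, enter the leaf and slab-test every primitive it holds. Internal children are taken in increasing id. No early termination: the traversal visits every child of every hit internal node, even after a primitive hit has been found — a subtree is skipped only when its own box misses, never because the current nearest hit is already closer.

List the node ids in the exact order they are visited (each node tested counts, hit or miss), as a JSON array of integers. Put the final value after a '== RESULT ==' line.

Trace the traversal:
N0 x:[21,103/3] y:[26,43] z:[-5,32] -> hit [26,32], descend [4, 34]
  N4 x:[21,98/3] y:[63/2,43] z:[-4,32] -> hit [63/2,32], descend [6, 17]
    N6 x:[70/3,98/3] y:[79/2,43] z:[-4,32] -> miss, prune
    N17 x:[21,98/3] y:[63/2,37] z:[-4,28] -> miss, prune
  N34 x:[25,103/3] y:[26,32] z:[-5,30] -> hit [26,30], descend [1, 23]
    N1 x:[25,26] y:[26,32] z:[-5,14] -> miss, prune
    N23 x:[83/3,103/3] y:[53/2,63/2] z:[6,30] -> hit [83/3,30], descend [33, 35]
      N33 x:[92/3,103/3] y:[53/2,63/2] z:[6,17] -> miss, prune
      N35 x:[83/3,91/3] y:[53/2,31] z:[19,30] -> hit [83/3,30], descend [25, 30]
        N25 x:[83/3,89/3] y:[53/2,59/2] z:[19,30] -> hit [83/3,59/2], descend [12, 32]
          N12 x:[83/3,89/3] y:[53/2,59/2] z:[26,30] -> hit [83/3,59/2] leaf, test {P3@t=83/3}
          N32 x:[83/3,89/3] y:[53/2,29] z:[19,25] -> miss, prune
        N30 x:[85/3,91/3] y:[61/2,31] z:[19,23] -> miss, prune

order=[0, 4, 6, 17, 34, 1, 23, 33, 35, 25, 12, 32, 30]  |boxes|=13  |leaves|=1  hit=P3

== RESULT ==
[0, 4, 6, 17, 34, 1, 23, 33, 35, 25, 12, 32, 30]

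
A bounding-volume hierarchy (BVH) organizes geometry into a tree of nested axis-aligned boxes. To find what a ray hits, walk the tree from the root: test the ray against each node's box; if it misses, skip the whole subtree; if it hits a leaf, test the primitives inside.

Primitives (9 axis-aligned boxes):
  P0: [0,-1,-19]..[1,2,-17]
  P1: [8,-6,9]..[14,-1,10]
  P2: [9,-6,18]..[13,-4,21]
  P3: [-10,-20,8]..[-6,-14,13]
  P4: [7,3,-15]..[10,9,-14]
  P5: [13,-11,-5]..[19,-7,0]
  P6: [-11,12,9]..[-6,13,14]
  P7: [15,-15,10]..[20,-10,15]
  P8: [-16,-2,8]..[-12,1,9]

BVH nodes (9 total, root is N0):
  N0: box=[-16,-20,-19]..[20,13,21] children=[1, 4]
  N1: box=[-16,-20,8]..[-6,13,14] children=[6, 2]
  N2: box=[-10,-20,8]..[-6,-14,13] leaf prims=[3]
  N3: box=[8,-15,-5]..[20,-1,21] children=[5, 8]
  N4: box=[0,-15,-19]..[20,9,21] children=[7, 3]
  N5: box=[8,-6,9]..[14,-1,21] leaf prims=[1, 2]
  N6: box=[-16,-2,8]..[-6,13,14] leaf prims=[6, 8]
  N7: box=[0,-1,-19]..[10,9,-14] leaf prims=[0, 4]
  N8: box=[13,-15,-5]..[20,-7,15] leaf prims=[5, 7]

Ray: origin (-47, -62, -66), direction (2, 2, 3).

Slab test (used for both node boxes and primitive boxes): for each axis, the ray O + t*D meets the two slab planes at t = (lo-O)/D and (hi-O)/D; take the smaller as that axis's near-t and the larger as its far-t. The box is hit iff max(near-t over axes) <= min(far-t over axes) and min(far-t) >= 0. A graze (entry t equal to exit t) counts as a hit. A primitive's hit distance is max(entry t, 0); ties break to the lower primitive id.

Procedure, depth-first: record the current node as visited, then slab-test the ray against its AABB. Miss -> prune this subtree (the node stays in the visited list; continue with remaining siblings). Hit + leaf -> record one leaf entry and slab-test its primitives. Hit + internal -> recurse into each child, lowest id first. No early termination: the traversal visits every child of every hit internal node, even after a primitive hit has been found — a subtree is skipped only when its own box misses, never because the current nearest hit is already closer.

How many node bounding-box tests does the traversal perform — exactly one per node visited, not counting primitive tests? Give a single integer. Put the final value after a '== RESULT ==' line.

Traverse from the root:
N0 x:[31/2,67/2] y:[21,75/2] z:[47/3,29] -> hit [21,29], descend [1, 4]
  N1 x:[31/2,41/2] y:[21,75/2] z:[74/3,80/3] -> miss, prune
  N4 x:[47/2,67/2] y:[47/2,71/2] z:[47/3,29] -> hit [47/2,29], descend [3, 7]
    N3 x:[55/2,67/2] y:[47/2,61/2] z:[61/3,29] -> hit [55/2,29], descend [5, 8]
      N5 x:[55/2,61/2] y:[28,61/2] z:[25,29] -> hit [28,29] leaf, test {P1(miss), P2@t=28}
      N8 x:[30,67/2] y:[47/2,55/2] z:[61/3,27] -> miss, prune
    N7 x:[47/2,57/2] y:[61/2,71/2] z:[47/3,52/3] -> miss, prune

Summary -> nodes [0, 1, 4, 3, 5, 8, 7]; box-tests=7; leaf-entries=1; first=P2

== RESULT ==
7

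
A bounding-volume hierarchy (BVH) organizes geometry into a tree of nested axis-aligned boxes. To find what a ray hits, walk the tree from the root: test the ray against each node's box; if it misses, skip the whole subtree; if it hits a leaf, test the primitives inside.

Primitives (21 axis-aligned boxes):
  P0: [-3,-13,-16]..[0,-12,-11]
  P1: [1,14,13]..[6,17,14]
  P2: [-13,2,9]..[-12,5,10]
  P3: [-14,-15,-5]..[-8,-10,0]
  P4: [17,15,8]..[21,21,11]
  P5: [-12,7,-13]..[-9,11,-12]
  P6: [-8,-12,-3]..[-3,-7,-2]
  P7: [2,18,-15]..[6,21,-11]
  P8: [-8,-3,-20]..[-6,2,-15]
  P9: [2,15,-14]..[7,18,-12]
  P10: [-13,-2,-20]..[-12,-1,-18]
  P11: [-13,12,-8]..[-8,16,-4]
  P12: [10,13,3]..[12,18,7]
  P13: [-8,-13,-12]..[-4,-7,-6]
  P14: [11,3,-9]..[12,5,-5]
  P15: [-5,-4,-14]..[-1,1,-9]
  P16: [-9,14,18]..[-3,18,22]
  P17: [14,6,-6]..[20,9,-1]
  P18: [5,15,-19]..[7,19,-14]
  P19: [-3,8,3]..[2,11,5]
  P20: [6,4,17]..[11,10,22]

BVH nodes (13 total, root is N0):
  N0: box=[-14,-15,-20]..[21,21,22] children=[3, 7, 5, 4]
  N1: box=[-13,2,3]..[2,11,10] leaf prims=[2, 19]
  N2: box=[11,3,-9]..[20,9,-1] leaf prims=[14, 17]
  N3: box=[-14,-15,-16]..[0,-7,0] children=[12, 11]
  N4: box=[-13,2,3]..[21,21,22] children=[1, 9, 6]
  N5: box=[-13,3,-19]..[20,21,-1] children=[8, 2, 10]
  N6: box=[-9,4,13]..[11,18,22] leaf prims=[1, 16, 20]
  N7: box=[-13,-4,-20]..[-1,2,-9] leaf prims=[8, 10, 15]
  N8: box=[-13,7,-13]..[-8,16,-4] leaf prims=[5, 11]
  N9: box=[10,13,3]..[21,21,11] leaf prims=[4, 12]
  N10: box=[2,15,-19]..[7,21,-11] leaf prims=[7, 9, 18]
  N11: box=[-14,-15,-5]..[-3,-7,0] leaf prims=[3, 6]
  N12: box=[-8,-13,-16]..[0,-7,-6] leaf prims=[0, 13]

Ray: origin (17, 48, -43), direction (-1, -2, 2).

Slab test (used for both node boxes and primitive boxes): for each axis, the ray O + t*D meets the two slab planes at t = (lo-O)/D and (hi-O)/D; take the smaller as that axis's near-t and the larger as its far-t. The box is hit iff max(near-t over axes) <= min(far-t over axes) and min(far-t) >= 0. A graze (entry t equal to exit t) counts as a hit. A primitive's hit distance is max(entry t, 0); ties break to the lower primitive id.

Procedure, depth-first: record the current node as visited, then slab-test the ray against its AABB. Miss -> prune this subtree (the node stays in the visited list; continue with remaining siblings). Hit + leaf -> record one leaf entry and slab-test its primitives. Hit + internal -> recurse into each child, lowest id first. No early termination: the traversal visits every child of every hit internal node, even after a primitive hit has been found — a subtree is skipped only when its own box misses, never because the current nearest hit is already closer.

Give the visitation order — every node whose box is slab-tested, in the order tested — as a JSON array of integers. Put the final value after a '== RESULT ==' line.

Trace the traversal:
N0 x:[-4,31] y:[27/2,63/2] z:[23/2,65/2] -> hit [27/2,31], descend [3, 4, 5, 7]
  N3 x:[17,31] y:[55/2,63/2] z:[27/2,43/2] -> miss, prune
  N4 x:[-4,30] y:[27/2,23] z:[23,65/2] -> hit [23,23], descend [1, 6, 9]
    N1 x:[15,30] y:[37/2,23] z:[23,53/2] -> hit [23,23] leaf, test {P2(miss), P19(miss)}
    N6 x:[6,26] y:[15,22] z:[28,65/2] -> miss, prune
    N9 x:[-4,7] y:[27/2,35/2] z:[23,27] -> miss, prune
  N5 x:[-3,30] y:[27/2,45/2] z:[12,21] -> hit [27/2,21], descend [2, 8, 10]
    N2 x:[-3,6] y:[39/2,45/2] z:[17,21] -> miss, prune
    N8 x:[25,30] y:[16,41/2] z:[15,39/2] -> miss, prune
    N10 x:[10,15] y:[27/2,33/2] z:[12,16] -> hit [27/2,15] leaf, test {P7@t=14, P9@t=15, P18(miss)}
  N7 x:[18,30] y:[23,26] z:[23/2,17] -> miss, prune

order=[0, 3, 4, 1, 6, 9, 5, 2, 8, 10, 7]  |boxes|=11  |leaves|=2  hit=P7

== RESULT ==
[0, 3, 4, 1, 6, 9, 5, 2, 8, 10, 7]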